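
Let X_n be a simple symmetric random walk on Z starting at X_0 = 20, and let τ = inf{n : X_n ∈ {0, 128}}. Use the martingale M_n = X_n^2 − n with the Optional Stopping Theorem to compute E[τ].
E[τ] = 2160

M_n = X_n^2 − n is a martingale (since E[X_{n+1}^2 | F_n] = X_n^2 + 1). By OST (τ has finite mean in a bounded region), E[M_τ] = E[M_0] = X_0^2 − 0 = 20^2 = 400. Also E[M_τ] = E[X_τ^2] − E[τ]. The walk exits at 0 or 128, with P(hit 128 first) = 20/128, so E[X_τ^2] = 128^2 · 20/128 + 0 = 2560. Thus E[τ] = E[X_τ^2] − E[M_τ] = 2560 − 400 = 2160 = 20(128 − 20) = 2160.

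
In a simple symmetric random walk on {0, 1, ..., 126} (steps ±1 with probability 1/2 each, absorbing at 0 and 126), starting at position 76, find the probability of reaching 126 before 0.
P(hit 126 before 0) = 76/126 = 38/63

Let u_k = P(hit 126 before 0 | start at k). Then u_0 = 0, u_126 = 1, and u_k = u_{k-1}/2 + u_{k+1}/2 for 1 ≤ k ≤ 125. This harmonic recurrence is solved by u_k = k/126, giving u_76 = 76/126 = 38/63.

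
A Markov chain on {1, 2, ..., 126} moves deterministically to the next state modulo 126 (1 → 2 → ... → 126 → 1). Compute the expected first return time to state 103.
E[T_103 | X_0 = 103] = 126

The chain cycles deterministically, so starting at state 103 it returns in exactly 126 steps. Equivalently, the stationary distribution is uniform π_j = 1/126 for every state j, so by Kac's formula E[T_103] = 1/π_103 = 126.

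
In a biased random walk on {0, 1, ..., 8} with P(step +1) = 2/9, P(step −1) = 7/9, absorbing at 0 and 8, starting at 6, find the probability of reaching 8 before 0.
P(hit 8 before 0) = (1 − (7/2)^6) / (1 − (7/2)^8) = 10452/128101

Let u_k denote P(reach 8 before 0 | start at k). Boundary: u_0 = 0, u_8 = 1. Recurrence: u_k = 2/9·u_{k+1} + 7/9·u_{k-1} for 1 ≤ k ≤ 7. Try u_k = A + B·r^k with r = q/p = (7/9)/(2/9) = 7/2. Substitution satisfies the recurrence; boundary conditions give:
  u_k = (1 − r^k) / (1 − r^N) = (1 − (7/2)^6) / (1 − (7/2)^8) = 10452/128101.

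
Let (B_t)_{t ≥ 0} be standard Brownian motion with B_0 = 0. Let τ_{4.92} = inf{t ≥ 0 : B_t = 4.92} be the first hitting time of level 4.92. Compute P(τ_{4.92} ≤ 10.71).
P(τ_{4.92} ≤ 10.71) = 2(1 − Φ(4.92/√10.71)) = 2(1 − Φ(1.5034)) ≈ 0.1327

By the reflection principle for standard BM, P(τ_b ≤ t) = 2 · P(B_t ≥ b). Since B_t ~ N(0, t), P(B_t ≥ 4.92) = 1 − Φ(4.92/√t) = 1 − Φ(4.92/√10.71) = 1 − Φ(1.5034) ≈ 0.06637. Doubling: P(τ_{4.92} ≤ 10.71) ≈ 2 · 0.06637 = 0.13274 ≈ 0.1327.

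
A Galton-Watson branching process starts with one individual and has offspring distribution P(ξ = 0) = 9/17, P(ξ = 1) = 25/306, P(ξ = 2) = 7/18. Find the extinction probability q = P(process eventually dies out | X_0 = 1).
q = 1

Mean offspring μ = 0·9/17 + 1·25/306 + 2·7/18 = 263/306 ≤ 1. For μ ≤ 1 with offspring not concentrated at 1, the Galton-Watson process goes extinct almost surely, so q = 1.
(Algebraic check: The pgf is f(s) = 9/17 + 25/306·s + 7/18·s². The extinction probability q is the smallest fixed point of f in [0, 1]. Setting s = f(s):
  7/18·s² + (25/306 − 1)·s + 9/17 = 0
  7/18·s² − (9/17 + 7/18)·s + 9/17 = 0
which factors as (s − 1)·(7/18·s − 9/17) = 0, giving roots s = 1 and s = (9/17)/(7/18) = 162/119. Since 162/119 ≥ 1, the smallest root in [0, 1] is s = 1.)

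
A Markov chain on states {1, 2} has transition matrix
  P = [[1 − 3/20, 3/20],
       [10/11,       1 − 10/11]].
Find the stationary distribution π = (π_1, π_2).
π_1 = 200/233, π_2 = 33/233

Solve πP = π with π_1 + π_2 = 1. From πP = π: π_1 · (1 − 3/20) + π_2 · 10/11 = π_1 ⇒ π_2 · 10/11 = π_1 · 3/20 ⇒ π_2/π_1 = (3/20)/(10/11) = 33/200. Together with π_1 + π_2 = 1:
  π_1 = (10/11)/(3/20 + 10/11) = (10/11)/(233/220) = 200/233,
  π_2 = (3/20)/(3/20 + 10/11) = (3/20)/(233/220) = 33/233.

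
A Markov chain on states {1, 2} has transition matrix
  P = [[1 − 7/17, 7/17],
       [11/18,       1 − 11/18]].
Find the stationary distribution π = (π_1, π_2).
π_1 = 187/313, π_2 = 126/313

Solve πP = π with π_1 + π_2 = 1. From πP = π: π_1 · (1 − 7/17) + π_2 · 11/18 = π_1 ⇒ π_2 · 11/18 = π_1 · 7/17 ⇒ π_2/π_1 = (7/17)/(11/18) = 126/187. Together with π_1 + π_2 = 1:
  π_1 = (11/18)/(7/17 + 11/18) = (11/18)/(313/306) = 187/313,
  π_2 = (7/17)/(7/17 + 11/18) = (7/17)/(313/306) = 126/313.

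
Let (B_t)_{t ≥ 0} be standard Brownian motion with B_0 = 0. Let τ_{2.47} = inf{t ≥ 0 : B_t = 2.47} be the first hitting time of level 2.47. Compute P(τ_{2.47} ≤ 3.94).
P(τ_{2.47} ≤ 3.94) = 2(1 − Φ(2.47/√3.94)) = 2(1 − Φ(1.2444)) ≈ 0.2134

By the reflection principle for standard BM, P(τ_b ≤ t) = 2 · P(B_t ≥ b). Since B_t ~ N(0, t), P(B_t ≥ 2.47) = 1 − Φ(2.47/√t) = 1 − Φ(2.47/√3.94) = 1 − Φ(1.2444) ≈ 0.10668. Doubling: P(τ_{2.47} ≤ 3.94) ≈ 2 · 0.10668 = 0.21336 ≈ 0.2134.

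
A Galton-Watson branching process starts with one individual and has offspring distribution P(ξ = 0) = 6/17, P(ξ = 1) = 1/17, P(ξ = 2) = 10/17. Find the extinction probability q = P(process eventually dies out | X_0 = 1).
q = 3/5

The pgf is f(s) = 6/17 + 1/17·s + 10/17·s². The extinction probability q is the smallest fixed point of f in [0, 1]. Setting s = f(s):
  10/17·s² + (1/17 − 1)·s + 6/17 = 0
  10/17·s² − (6/17 + 10/17)·s + 6/17 = 0
which factors as (s − 1)·(10/17·s − 6/17) = 0, giving roots s = 1 and s = (6/17)/(10/17) = 3/5.
Mean offspring μ = 1/17 + 2·10/17 = 21/17 > 1 (supercritical), so q < 1. The extinction probability is the smaller root: q = (6/17)/(10/17) = 3/5.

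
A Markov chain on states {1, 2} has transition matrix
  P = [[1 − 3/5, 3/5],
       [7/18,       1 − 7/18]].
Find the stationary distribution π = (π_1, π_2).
π_1 = 35/89, π_2 = 54/89

Solve πP = π with π_1 + π_2 = 1. From πP = π: π_1 · (1 − 3/5) + π_2 · 7/18 = π_1 ⇒ π_2 · 7/18 = π_1 · 3/5 ⇒ π_2/π_1 = (3/5)/(7/18) = 54/35. Together with π_1 + π_2 = 1:
  π_1 = (7/18)/(3/5 + 7/18) = (7/18)/(89/90) = 35/89,
  π_2 = (3/5)/(3/5 + 7/18) = (3/5)/(89/90) = 54/89.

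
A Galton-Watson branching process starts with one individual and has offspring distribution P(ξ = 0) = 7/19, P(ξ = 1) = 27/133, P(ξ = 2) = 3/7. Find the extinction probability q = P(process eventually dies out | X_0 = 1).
q = 49/57

The pgf is f(s) = 7/19 + 27/133·s + 3/7·s². The extinction probability q is the smallest fixed point of f in [0, 1]. Setting s = f(s):
  3/7·s² + (27/133 − 1)·s + 7/19 = 0
  3/7·s² − (7/19 + 3/7)·s + 7/19 = 0
which factors as (s − 1)·(3/7·s − 7/19) = 0, giving roots s = 1 and s = (7/19)/(3/7) = 49/57.
Mean offspring μ = 27/133 + 2·3/7 = 141/133 > 1 (supercritical), so q < 1. The extinction probability is the smaller root: q = (7/19)/(3/7) = 49/57.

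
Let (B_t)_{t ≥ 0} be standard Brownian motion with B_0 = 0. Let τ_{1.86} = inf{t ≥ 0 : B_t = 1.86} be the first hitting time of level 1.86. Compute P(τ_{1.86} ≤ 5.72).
P(τ_{1.86} ≤ 5.72) = 2(1 − Φ(1.86/√5.72)) = 2(1 − Φ(0.7777)) ≈ 0.4367

By the reflection principle for standard BM, P(τ_b ≤ t) = 2 · P(B_t ≥ b). Since B_t ~ N(0, t), P(B_t ≥ 1.86) = 1 − Φ(1.86/√t) = 1 − Φ(1.86/√5.72) = 1 − Φ(0.7777) ≈ 0.21837. Doubling: P(τ_{1.86} ≤ 5.72) ≈ 2 · 0.21837 = 0.43674 ≈ 0.4367.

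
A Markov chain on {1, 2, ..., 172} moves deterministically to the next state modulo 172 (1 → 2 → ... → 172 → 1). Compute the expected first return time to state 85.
E[T_85 | X_0 = 85] = 172

The chain cycles deterministically, so starting at state 85 it returns in exactly 172 steps. Equivalently, the stationary distribution is uniform π_j = 1/172 for every state j, so by Kac's formula E[T_85] = 1/π_85 = 172.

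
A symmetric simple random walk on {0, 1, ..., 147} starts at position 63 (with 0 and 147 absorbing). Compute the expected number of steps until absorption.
E[τ | X_0 = 63] = 5292

Let v_k = E[τ | X_0 = k]. Boundary: v_0 = v_147 = 0. Recurrence: v_k = 1 + (v_{k-1} + v_{k+1})/2 for 1 ≤ k ≤ 146. The particular solution to v_k − (v_{k-1} + v_{k+1})/2 = 1 is v_k = −k^2. Adding homogeneous solution A + B k and matching boundaries gives v_k = k (147 − k). Substituting k = 63: v_63 = 63 · 84 = 5292.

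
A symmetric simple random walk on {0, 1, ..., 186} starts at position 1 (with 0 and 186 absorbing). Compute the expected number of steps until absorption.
E[τ | X_0 = 1] = 185

Let v_k = E[τ | X_0 = k]. Boundary: v_0 = v_186 = 0. Recurrence: v_k = 1 + (v_{k-1} + v_{k+1})/2 for 1 ≤ k ≤ 185. The particular solution to v_k − (v_{k-1} + v_{k+1})/2 = 1 is v_k = −k^2. Adding homogeneous solution A + B k and matching boundaries gives v_k = k (186 − k). Substituting k = 1: v_1 = 1 · 185 = 185.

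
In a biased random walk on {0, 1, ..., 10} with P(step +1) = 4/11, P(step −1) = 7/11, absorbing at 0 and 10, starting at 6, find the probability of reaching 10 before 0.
P(hit 10 before 0) = (1 − (7/4)^6) / (1 − (7/4)^10) = 880896/8528081

Let u_k denote P(reach 10 before 0 | start at k). Boundary: u_0 = 0, u_10 = 1. Recurrence: u_k = 4/11·u_{k+1} + 7/11·u_{k-1} for 1 ≤ k ≤ 9. Try u_k = A + B·r^k with r = q/p = (7/11)/(4/11) = 7/4. Substitution satisfies the recurrence; boundary conditions give:
  u_k = (1 − r^k) / (1 − r^N) = (1 − (7/4)^6) / (1 − (7/4)^10) = 880896/8528081.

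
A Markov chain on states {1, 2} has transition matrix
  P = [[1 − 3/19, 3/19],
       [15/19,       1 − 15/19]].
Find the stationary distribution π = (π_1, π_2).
π_1 = 5/6, π_2 = 1/6

Solve πP = π with π_1 + π_2 = 1. From πP = π: π_1 · (1 − 3/19) + π_2 · 15/19 = π_1 ⇒ π_2 · 15/19 = π_1 · 3/19 ⇒ π_2/π_1 = (3/19)/(15/19) = 1/5. Together with π_1 + π_2 = 1:
  π_1 = (15/19)/(3/19 + 15/19) = (15/19)/(18/19) = 5/6,
  π_2 = (3/19)/(3/19 + 15/19) = (3/19)/(18/19) = 1/6.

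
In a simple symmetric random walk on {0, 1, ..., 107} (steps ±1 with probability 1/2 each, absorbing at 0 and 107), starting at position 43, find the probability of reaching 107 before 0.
P(hit 107 before 0) = 43/107

Let u_k = P(hit 107 before 0 | start at k). Then u_0 = 0, u_107 = 1, and u_k = u_{k-1}/2 + u_{k+1}/2 for 1 ≤ k ≤ 106. This harmonic recurrence is solved by u_k = k/107, giving u_43 = 43/107.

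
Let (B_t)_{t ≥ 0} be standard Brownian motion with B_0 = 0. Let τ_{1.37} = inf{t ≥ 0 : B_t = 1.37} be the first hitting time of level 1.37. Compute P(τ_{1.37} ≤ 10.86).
P(τ_{1.37} ≤ 10.86) = 2(1 − Φ(1.37/√10.86)) = 2(1 − Φ(0.4157)) ≈ 0.6776

By the reflection principle for standard BM, P(τ_b ≤ t) = 2 · P(B_t ≥ b). Since B_t ~ N(0, t), P(B_t ≥ 1.37) = 1 − Φ(1.37/√t) = 1 − Φ(1.37/√10.86) = 1 − Φ(0.4157) ≈ 0.33881. Doubling: P(τ_{1.37} ≤ 10.86) ≈ 2 · 0.33881 = 0.67762 ≈ 0.6776.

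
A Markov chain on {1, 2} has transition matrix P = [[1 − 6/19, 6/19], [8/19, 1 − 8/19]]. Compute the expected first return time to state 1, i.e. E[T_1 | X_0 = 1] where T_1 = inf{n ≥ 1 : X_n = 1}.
E[T_1 | X_0 = 1] = 1/π_1 = 7/4

For an irreducible recurrent Markov chain with stationary distribution π, E[T_i | X_0 = i] = 1/π_i (Kac's formula). Here π_1 = (8/19)/(6/19 + 8/19) = (8/19)/(14/19) = 4/7, so E[T_1 | X_0 = 1] = 1/π_1 = (6/19 + 8/19)/(8/19) = (14/19)/(8/19) = 7/4.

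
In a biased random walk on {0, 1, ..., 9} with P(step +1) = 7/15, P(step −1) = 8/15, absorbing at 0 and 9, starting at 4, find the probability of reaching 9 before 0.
P(hit 9 before 0) = (1 − (8/7)^4) / (1 − (8/7)^9) = 28487865/93864121

Let u_k denote P(reach 9 before 0 | start at k). Boundary: u_0 = 0, u_9 = 1. Recurrence: u_k = 7/15·u_{k+1} + 8/15·u_{k-1} for 1 ≤ k ≤ 8. Try u_k = A + B·r^k with r = q/p = (8/15)/(7/15) = 8/7. Substitution satisfies the recurrence; boundary conditions give:
  u_k = (1 − r^k) / (1 − r^N) = (1 − (8/7)^4) / (1 − (8/7)^9) = 28487865/93864121.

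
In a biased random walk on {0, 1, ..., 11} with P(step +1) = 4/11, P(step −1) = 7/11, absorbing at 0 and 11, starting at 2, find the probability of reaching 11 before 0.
P(hit 11 before 0) = (1 − (7/4)^2) / (1 − (7/4)^11) = 2883584/657710813

Let u_k denote P(reach 11 before 0 | start at k). Boundary: u_0 = 0, u_11 = 1. Recurrence: u_k = 4/11·u_{k+1} + 7/11·u_{k-1} for 1 ≤ k ≤ 10. Try u_k = A + B·r^k with r = q/p = (7/11)/(4/11) = 7/4. Substitution satisfies the recurrence; boundary conditions give:
  u_k = (1 − r^k) / (1 − r^N) = (1 − (7/4)^2) / (1 − (7/4)^11) = 2883584/657710813.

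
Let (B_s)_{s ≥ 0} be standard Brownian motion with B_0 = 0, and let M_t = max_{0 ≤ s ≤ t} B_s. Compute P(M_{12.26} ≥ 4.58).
P(M_{12.26} ≥ 4.58) = 2·P(B_{12.26} ≥ 4.58) = 2(1 − Φ(4.58/√12.26)) ≈ 0.1909

By the reflection principle for Brownian motion, P(M_t ≥ a) = 2 · P(B_t ≥ a) for a ≥ 0. Since B_t ~ N(0, t), P(B_t ≥ 4.58) = 1 − Φ(4.58/√t) = 1 − Φ(4.58/√12.26) = 1 − Φ(1.3080). So
  P(M_{12.26} ≥ 4.58) = 2(1 − Φ(1.3080)) ≈ 0.1909.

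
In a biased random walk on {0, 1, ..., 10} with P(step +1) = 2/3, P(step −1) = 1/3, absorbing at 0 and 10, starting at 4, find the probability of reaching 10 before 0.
P(hit 10 before 0) = (1 − (1/2)^4) / (1 − (1/2)^10) = 320/341

Let u_k denote P(reach 10 before 0 | start at k). Boundary: u_0 = 0, u_10 = 1. Recurrence: u_k = 2/3·u_{k+1} + 1/3·u_{k-1} for 1 ≤ k ≤ 9. Try u_k = A + B·r^k with r = q/p = (1/3)/(2/3) = 1/2. Substitution satisfies the recurrence; boundary conditions give:
  u_k = (1 − r^k) / (1 − r^N) = (1 − (1/2)^4) / (1 − (1/2)^10) = 320/341.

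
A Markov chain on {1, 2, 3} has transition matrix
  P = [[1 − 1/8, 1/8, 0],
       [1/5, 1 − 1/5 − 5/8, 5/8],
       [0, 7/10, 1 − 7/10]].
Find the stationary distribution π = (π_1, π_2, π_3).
π = (224/489, 140/489, 125/489)

This is a birth-death chain on three states, which satisfies detailed balance: π_1 · P_{12} = π_2 · P_{21} and π_2 · P_{23} = π_3 · P_{32}.
From π_1 · 1/8 = π_2 · 1/5: π_2/π_1 = (1/8)/(1/5) = 5/8.
From π_2 · 5/8 = π_3 · 7/10: π_3/π_2 = (5/8)/(7/10) = 25/28.
Take π_1 proportional to 1; then unnormalized π = (1, 5/8, 125/224). Normalize by dividing by the sum 489/224:
  π = (224/489, 140/489, 125/489).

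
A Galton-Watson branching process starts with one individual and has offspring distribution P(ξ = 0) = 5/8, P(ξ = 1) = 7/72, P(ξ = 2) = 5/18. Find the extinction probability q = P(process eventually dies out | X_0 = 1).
q = 1

Mean offspring μ = 0·5/8 + 1·7/72 + 2·5/18 = 47/72 ≤ 1. For μ ≤ 1 with offspring not concentrated at 1, the Galton-Watson process goes extinct almost surely, so q = 1.
(Algebraic check: The pgf is f(s) = 5/8 + 7/72·s + 5/18·s². The extinction probability q is the smallest fixed point of f in [0, 1]. Setting s = f(s):
  5/18·s² + (7/72 − 1)·s + 5/8 = 0
  5/18·s² − (5/8 + 5/18)·s + 5/8 = 0
which factors as (s − 1)·(5/18·s − 5/8) = 0, giving roots s = 1 and s = (5/8)/(5/18) = 9/4. Since 9/4 ≥ 1, the smallest root in [0, 1] is s = 1.)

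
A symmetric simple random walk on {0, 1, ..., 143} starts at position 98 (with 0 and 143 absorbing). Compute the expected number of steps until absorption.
E[τ | X_0 = 98] = 4410

Let v_k = E[τ | X_0 = k]. Boundary: v_0 = v_143 = 0. Recurrence: v_k = 1 + (v_{k-1} + v_{k+1})/2 for 1 ≤ k ≤ 142. The particular solution to v_k − (v_{k-1} + v_{k+1})/2 = 1 is v_k = −k^2. Adding homogeneous solution A + B k and matching boundaries gives v_k = k (143 − k). Substituting k = 98: v_98 = 98 · 45 = 4410.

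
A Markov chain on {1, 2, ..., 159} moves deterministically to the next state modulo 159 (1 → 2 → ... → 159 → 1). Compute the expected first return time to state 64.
E[T_64 | X_0 = 64] = 159

The chain cycles deterministically, so starting at state 64 it returns in exactly 159 steps. Equivalently, the stationary distribution is uniform π_j = 1/159 for every state j, so by Kac's formula E[T_64] = 1/π_64 = 159.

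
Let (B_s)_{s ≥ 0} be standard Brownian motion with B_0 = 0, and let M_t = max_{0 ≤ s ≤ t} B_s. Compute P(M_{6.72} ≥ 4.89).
P(M_{6.72} ≥ 4.89) = 2·P(B_{6.72} ≥ 4.89) = 2(1 − Φ(4.89/√6.72)) ≈ 0.0592

By the reflection principle for Brownian motion, P(M_t ≥ a) = 2 · P(B_t ≥ a) for a ≥ 0. Since B_t ~ N(0, t), P(B_t ≥ 4.89) = 1 − Φ(4.89/√t) = 1 − Φ(4.89/√6.72) = 1 − Φ(1.8864). So
  P(M_{6.72} ≥ 4.89) = 2(1 − Φ(1.8864)) ≈ 0.0592.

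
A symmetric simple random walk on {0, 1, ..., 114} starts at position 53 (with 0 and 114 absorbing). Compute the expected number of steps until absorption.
E[τ | X_0 = 53] = 3233

Let v_k = E[τ | X_0 = k]. Boundary: v_0 = v_114 = 0. Recurrence: v_k = 1 + (v_{k-1} + v_{k+1})/2 for 1 ≤ k ≤ 113. The particular solution to v_k − (v_{k-1} + v_{k+1})/2 = 1 is v_k = −k^2. Adding homogeneous solution A + B k and matching boundaries gives v_k = k (114 − k). Substituting k = 53: v_53 = 53 · 61 = 3233.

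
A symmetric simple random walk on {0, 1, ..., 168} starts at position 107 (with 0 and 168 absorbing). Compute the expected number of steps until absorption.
E[τ | X_0 = 107] = 6527

Let v_k = E[τ | X_0 = k]. Boundary: v_0 = v_168 = 0. Recurrence: v_k = 1 + (v_{k-1} + v_{k+1})/2 for 1 ≤ k ≤ 167. The particular solution to v_k − (v_{k-1} + v_{k+1})/2 = 1 is v_k = −k^2. Adding homogeneous solution A + B k and matching boundaries gives v_k = k (168 − k). Substituting k = 107: v_107 = 107 · 61 = 6527.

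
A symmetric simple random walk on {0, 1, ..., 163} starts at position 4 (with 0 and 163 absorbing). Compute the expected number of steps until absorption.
E[τ | X_0 = 4] = 636

Let v_k = E[τ | X_0 = k]. Boundary: v_0 = v_163 = 0. Recurrence: v_k = 1 + (v_{k-1} + v_{k+1})/2 for 1 ≤ k ≤ 162. The particular solution to v_k − (v_{k-1} + v_{k+1})/2 = 1 is v_k = −k^2. Adding homogeneous solution A + B k and matching boundaries gives v_k = k (163 − k). Substituting k = 4: v_4 = 4 · 159 = 636.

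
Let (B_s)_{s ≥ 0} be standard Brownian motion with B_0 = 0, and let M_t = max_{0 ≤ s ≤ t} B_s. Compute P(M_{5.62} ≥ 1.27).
P(M_{5.62} ≥ 1.27) = 2·P(B_{5.62} ≥ 1.27) = 2(1 − Φ(1.27/√5.62)) ≈ 0.5922

By the reflection principle for Brownian motion, P(M_t ≥ a) = 2 · P(B_t ≥ a) for a ≥ 0. Since B_t ~ N(0, t), P(B_t ≥ 1.27) = 1 − Φ(1.27/√t) = 1 − Φ(1.27/√5.62) = 1 − Φ(0.5357). So
  P(M_{5.62} ≥ 1.27) = 2(1 − Φ(0.5357)) ≈ 0.5922.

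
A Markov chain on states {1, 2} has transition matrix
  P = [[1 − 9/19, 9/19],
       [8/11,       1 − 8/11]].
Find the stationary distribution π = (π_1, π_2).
π_1 = 152/251, π_2 = 99/251

Solve πP = π with π_1 + π_2 = 1. From πP = π: π_1 · (1 − 9/19) + π_2 · 8/11 = π_1 ⇒ π_2 · 8/11 = π_1 · 9/19 ⇒ π_2/π_1 = (9/19)/(8/11) = 99/152. Together with π_1 + π_2 = 1:
  π_1 = (8/11)/(9/19 + 8/11) = (8/11)/(251/209) = 152/251,
  π_2 = (9/19)/(9/19 + 8/11) = (9/19)/(251/209) = 99/251.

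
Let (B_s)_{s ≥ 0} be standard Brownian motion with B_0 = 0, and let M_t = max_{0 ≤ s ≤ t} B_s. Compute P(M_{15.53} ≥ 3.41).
P(M_{15.53} ≥ 3.41) = 2·P(B_{15.53} ≥ 3.41) = 2(1 − Φ(3.41/√15.53)) ≈ 0.3869

By the reflection principle for Brownian motion, P(M_t ≥ a) = 2 · P(B_t ≥ a) for a ≥ 0. Since B_t ~ N(0, t), P(B_t ≥ 3.41) = 1 − Φ(3.41/√t) = 1 − Φ(3.41/√15.53) = 1 − Φ(0.8653). So
  P(M_{15.53} ≥ 3.41) = 2(1 − Φ(0.8653)) ≈ 0.3869.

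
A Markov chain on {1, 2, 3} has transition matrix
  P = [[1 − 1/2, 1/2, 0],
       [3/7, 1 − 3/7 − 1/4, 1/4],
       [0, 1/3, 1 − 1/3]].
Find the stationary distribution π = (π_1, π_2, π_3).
π = (24/73, 28/73, 21/73)

This is a birth-death chain on three states, which satisfies detailed balance: π_1 · P_{12} = π_2 · P_{21} and π_2 · P_{23} = π_3 · P_{32}.
From π_1 · 1/2 = π_2 · 3/7: π_2/π_1 = (1/2)/(3/7) = 7/6.
From π_2 · 1/4 = π_3 · 1/3: π_3/π_2 = (1/4)/(1/3) = 3/4.
Take π_1 proportional to 1; then unnormalized π = (1, 7/6, 7/8). Normalize by dividing by the sum 73/24:
  π = (24/73, 28/73, 21/73).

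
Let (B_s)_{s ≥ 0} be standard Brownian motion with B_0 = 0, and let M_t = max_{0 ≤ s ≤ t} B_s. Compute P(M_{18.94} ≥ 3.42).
P(M_{18.94} ≥ 3.42) = 2·P(B_{18.94} ≥ 3.42) = 2(1 − Φ(3.42/√18.94)) ≈ 0.4320

By the reflection principle for Brownian motion, P(M_t ≥ a) = 2 · P(B_t ≥ a) for a ≥ 0. Since B_t ~ N(0, t), P(B_t ≥ 3.42) = 1 − Φ(3.42/√t) = 1 − Φ(3.42/√18.94) = 1 − Φ(0.7858). So
  P(M_{18.94} ≥ 3.42) = 2(1 − Φ(0.7858)) ≈ 0.4320.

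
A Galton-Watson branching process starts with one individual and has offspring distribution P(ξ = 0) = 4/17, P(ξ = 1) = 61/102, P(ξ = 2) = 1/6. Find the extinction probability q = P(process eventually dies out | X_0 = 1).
q = 1

Mean offspring μ = 0·4/17 + 1·61/102 + 2·1/6 = 95/102 ≤ 1. For μ ≤ 1 with offspring not concentrated at 1, the Galton-Watson process goes extinct almost surely, so q = 1.
(Algebraic check: The pgf is f(s) = 4/17 + 61/102·s + 1/6·s². The extinction probability q is the smallest fixed point of f in [0, 1]. Setting s = f(s):
  1/6·s² + (61/102 − 1)·s + 4/17 = 0
  1/6·s² − (4/17 + 1/6)·s + 4/17 = 0
which factors as (s − 1)·(1/6·s − 4/17) = 0, giving roots s = 1 and s = (4/17)/(1/6) = 24/17. Since 24/17 ≥ 1, the smallest root in [0, 1] is s = 1.)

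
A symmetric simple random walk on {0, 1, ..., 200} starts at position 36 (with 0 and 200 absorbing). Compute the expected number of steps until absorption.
E[τ | X_0 = 36] = 5904

Let v_k = E[τ | X_0 = k]. Boundary: v_0 = v_200 = 0. Recurrence: v_k = 1 + (v_{k-1} + v_{k+1})/2 for 1 ≤ k ≤ 199. The particular solution to v_k − (v_{k-1} + v_{k+1})/2 = 1 is v_k = −k^2. Adding homogeneous solution A + B k and matching boundaries gives v_k = k (200 − k). Substituting k = 36: v_36 = 36 · 164 = 5904.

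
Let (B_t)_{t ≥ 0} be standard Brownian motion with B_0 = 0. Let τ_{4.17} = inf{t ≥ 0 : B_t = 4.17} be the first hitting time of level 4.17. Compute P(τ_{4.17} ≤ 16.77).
P(τ_{4.17} ≤ 16.77) = 2(1 − Φ(4.17/√16.77)) = 2(1 − Φ(1.0183)) ≈ 0.3085

By the reflection principle for standard BM, P(τ_b ≤ t) = 2 · P(B_t ≥ b). Since B_t ~ N(0, t), P(B_t ≥ 4.17) = 1 − Φ(4.17/√t) = 1 − Φ(4.17/√16.77) = 1 − Φ(1.0183) ≈ 0.15427. Doubling: P(τ_{4.17} ≤ 16.77) ≈ 2 · 0.15427 = 0.30854 ≈ 0.3085.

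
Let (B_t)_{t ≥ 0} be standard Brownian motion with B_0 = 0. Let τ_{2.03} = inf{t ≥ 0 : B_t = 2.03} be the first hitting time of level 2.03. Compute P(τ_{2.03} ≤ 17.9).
P(τ_{2.03} ≤ 17.9) = 2(1 − Φ(2.03/√17.9)) = 2(1 − Φ(0.4798)) ≈ 0.6314

By the reflection principle for standard BM, P(τ_b ≤ t) = 2 · P(B_t ≥ b). Since B_t ~ N(0, t), P(B_t ≥ 2.03) = 1 − Φ(2.03/√t) = 1 − Φ(2.03/√17.9) = 1 − Φ(0.4798) ≈ 0.31568. Doubling: P(τ_{2.03} ≤ 17.9) ≈ 2 · 0.31568 = 0.63136 ≈ 0.6314.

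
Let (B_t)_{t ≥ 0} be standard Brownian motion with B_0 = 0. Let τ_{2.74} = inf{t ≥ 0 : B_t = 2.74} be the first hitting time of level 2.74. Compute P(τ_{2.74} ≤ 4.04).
P(τ_{2.74} ≤ 4.04) = 2(1 − Φ(2.74/√4.04)) = 2(1 − Φ(1.3632)) ≈ 0.1728

By the reflection principle for standard BM, P(τ_b ≤ t) = 2 · P(B_t ≥ b). Since B_t ~ N(0, t), P(B_t ≥ 2.74) = 1 − Φ(2.74/√t) = 1 − Φ(2.74/√4.04) = 1 − Φ(1.3632) ≈ 0.08641. Doubling: P(τ_{2.74} ≤ 4.04) ≈ 2 · 0.08641 = 0.17282 ≈ 0.1728.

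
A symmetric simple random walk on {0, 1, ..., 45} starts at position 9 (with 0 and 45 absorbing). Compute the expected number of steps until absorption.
E[τ | X_0 = 9] = 324

Let v_k = E[τ | X_0 = k]. Boundary: v_0 = v_45 = 0. Recurrence: v_k = 1 + (v_{k-1} + v_{k+1})/2 for 1 ≤ k ≤ 44. The particular solution to v_k − (v_{k-1} + v_{k+1})/2 = 1 is v_k = −k^2. Adding homogeneous solution A + B k and matching boundaries gives v_k = k (45 − k). Substituting k = 9: v_9 = 9 · 36 = 324.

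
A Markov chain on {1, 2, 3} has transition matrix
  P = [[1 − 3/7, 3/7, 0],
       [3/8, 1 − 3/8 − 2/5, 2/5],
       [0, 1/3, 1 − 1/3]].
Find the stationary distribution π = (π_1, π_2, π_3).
π = (35/123, 40/123, 16/41)

This is a birth-death chain on three states, which satisfies detailed balance: π_1 · P_{12} = π_2 · P_{21} and π_2 · P_{23} = π_3 · P_{32}.
From π_1 · 3/7 = π_2 · 3/8: π_2/π_1 = (3/7)/(3/8) = 8/7.
From π_2 · 2/5 = π_3 · 1/3: π_3/π_2 = (2/5)/(1/3) = 6/5.
Take π_1 proportional to 1; then unnormalized π = (1, 8/7, 48/35). Normalize by dividing by the sum 123/35:
  π = (35/123, 40/123, 16/41).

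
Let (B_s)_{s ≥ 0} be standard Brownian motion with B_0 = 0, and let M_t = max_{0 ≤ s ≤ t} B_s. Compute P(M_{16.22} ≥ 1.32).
P(M_{16.22} ≥ 1.32) = 2·P(B_{16.22} ≥ 1.32) = 2(1 − Φ(1.32/√16.22)) ≈ 0.7431

By the reflection principle for Brownian motion, P(M_t ≥ a) = 2 · P(B_t ≥ a) for a ≥ 0. Since B_t ~ N(0, t), P(B_t ≥ 1.32) = 1 − Φ(1.32/√t) = 1 − Φ(1.32/√16.22) = 1 − Φ(0.3278). So
  P(M_{16.22} ≥ 1.32) = 2(1 − Φ(0.3278)) ≈ 0.7431.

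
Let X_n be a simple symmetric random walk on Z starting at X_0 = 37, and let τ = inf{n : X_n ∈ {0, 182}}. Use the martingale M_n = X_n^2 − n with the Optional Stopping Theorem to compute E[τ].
E[τ] = 5365

M_n = X_n^2 − n is a martingale (since E[X_{n+1}^2 | F_n] = X_n^2 + 1). By OST (τ has finite mean in a bounded region), E[M_τ] = E[M_0] = X_0^2 − 0 = 37^2 = 1369. Also E[M_τ] = E[X_τ^2] − E[τ]. The walk exits at 0 or 182, with P(hit 182 first) = 37/182, so E[X_τ^2] = 182^2 · 37/182 + 0 = 6734. Thus E[τ] = E[X_τ^2] − E[M_τ] = 6734 − 1369 = 5365 = 37(182 − 37) = 5365.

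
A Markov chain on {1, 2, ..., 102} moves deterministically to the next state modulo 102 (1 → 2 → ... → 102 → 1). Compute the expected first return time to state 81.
E[T_81 | X_0 = 81] = 102

The chain cycles deterministically, so starting at state 81 it returns in exactly 102 steps. Equivalently, the stationary distribution is uniform π_j = 1/102 for every state j, so by Kac's formula E[T_81] = 1/π_81 = 102.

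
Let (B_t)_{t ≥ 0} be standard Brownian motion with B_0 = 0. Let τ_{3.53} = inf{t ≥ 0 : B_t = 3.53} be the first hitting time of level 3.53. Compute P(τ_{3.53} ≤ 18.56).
P(τ_{3.53} ≤ 18.56) = 2(1 − Φ(3.53/√18.56)) = 2(1 − Φ(0.8194)) ≈ 0.4126

By the reflection principle for standard BM, P(τ_b ≤ t) = 2 · P(B_t ≥ b). Since B_t ~ N(0, t), P(B_t ≥ 3.53) = 1 − Φ(3.53/√t) = 1 − Φ(3.53/√18.56) = 1 − Φ(0.8194) ≈ 0.20628. Doubling: P(τ_{3.53} ≤ 18.56) ≈ 2 · 0.20628 = 0.41256 ≈ 0.4126.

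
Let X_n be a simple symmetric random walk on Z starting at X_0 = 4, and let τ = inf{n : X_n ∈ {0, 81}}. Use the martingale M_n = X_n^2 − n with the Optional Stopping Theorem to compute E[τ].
E[τ] = 308

M_n = X_n^2 − n is a martingale (since E[X_{n+1}^2 | F_n] = X_n^2 + 1). By OST (τ has finite mean in a bounded region), E[M_τ] = E[M_0] = X_0^2 − 0 = 4^2 = 16. Also E[M_τ] = E[X_τ^2] − E[τ]. The walk exits at 0 or 81, with P(hit 81 first) = 4/81, so E[X_τ^2] = 81^2 · 4/81 + 0 = 324. Thus E[τ] = E[X_τ^2] − E[M_τ] = 324 − 16 = 308 = 4(81 − 4) = 308.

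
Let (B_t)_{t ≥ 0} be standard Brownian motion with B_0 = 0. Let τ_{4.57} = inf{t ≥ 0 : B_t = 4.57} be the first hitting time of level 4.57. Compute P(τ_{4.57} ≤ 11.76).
P(τ_{4.57} ≤ 11.76) = 2(1 − Φ(4.57/√11.76)) = 2(1 − Φ(1.3326)) ≈ 0.1827

By the reflection principle for standard BM, P(τ_b ≤ t) = 2 · P(B_t ≥ b). Since B_t ~ N(0, t), P(B_t ≥ 4.57) = 1 − Φ(4.57/√t) = 1 − Φ(4.57/√11.76) = 1 − Φ(1.3326) ≈ 0.09133. Doubling: P(τ_{4.57} ≤ 11.76) ≈ 2 · 0.09133 = 0.18266 ≈ 0.1827.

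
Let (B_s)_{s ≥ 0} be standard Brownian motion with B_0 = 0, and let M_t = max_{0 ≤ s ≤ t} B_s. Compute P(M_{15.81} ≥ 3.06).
P(M_{15.81} ≥ 3.06) = 2·P(B_{15.81} ≥ 3.06) = 2(1 − Φ(3.06/√15.81)) ≈ 0.4415

By the reflection principle for Brownian motion, P(M_t ≥ a) = 2 · P(B_t ≥ a) for a ≥ 0. Since B_t ~ N(0, t), P(B_t ≥ 3.06) = 1 − Φ(3.06/√t) = 1 − Φ(3.06/√15.81) = 1 − Φ(0.7696). So
  P(M_{15.81} ≥ 3.06) = 2(1 − Φ(0.7696)) ≈ 0.4415.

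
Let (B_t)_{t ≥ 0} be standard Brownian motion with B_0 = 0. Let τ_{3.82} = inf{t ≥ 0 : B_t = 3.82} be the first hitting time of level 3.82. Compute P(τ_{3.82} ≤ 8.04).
P(τ_{3.82} ≤ 8.04) = 2(1 − Φ(3.82/√8.04)) = 2(1 − Φ(1.3472)) ≈ 0.1779

By the reflection principle for standard BM, P(τ_b ≤ t) = 2 · P(B_t ≥ b). Since B_t ~ N(0, t), P(B_t ≥ 3.82) = 1 − Φ(3.82/√t) = 1 − Φ(3.82/√8.04) = 1 − Φ(1.3472) ≈ 0.08896. Doubling: P(τ_{3.82} ≤ 8.04) ≈ 2 · 0.08896 = 0.17792 ≈ 0.1779.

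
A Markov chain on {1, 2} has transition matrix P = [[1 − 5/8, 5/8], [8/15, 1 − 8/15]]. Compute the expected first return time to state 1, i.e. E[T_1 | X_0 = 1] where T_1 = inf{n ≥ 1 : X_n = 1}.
E[T_1 | X_0 = 1] = 1/π_1 = 139/64

For an irreducible recurrent Markov chain with stationary distribution π, E[T_i | X_0 = i] = 1/π_i (Kac's formula). Here π_1 = (8/15)/(5/8 + 8/15) = (8/15)/(139/120) = 64/139, so E[T_1 | X_0 = 1] = 1/π_1 = (5/8 + 8/15)/(8/15) = (139/120)/(8/15) = 139/64.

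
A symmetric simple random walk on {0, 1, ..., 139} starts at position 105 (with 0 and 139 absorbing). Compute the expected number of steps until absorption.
E[τ | X_0 = 105] = 3570

Let v_k = E[τ | X_0 = k]. Boundary: v_0 = v_139 = 0. Recurrence: v_k = 1 + (v_{k-1} + v_{k+1})/2 for 1 ≤ k ≤ 138. The particular solution to v_k − (v_{k-1} + v_{k+1})/2 = 1 is v_k = −k^2. Adding homogeneous solution A + B k and matching boundaries gives v_k = k (139 − k). Substituting k = 105: v_105 = 105 · 34 = 3570.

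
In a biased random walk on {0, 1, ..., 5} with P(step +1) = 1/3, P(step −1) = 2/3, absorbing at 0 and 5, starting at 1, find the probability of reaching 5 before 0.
P(hit 5 before 0) = (1 − (2)^1) / (1 − (2)^5) = 1/31

Let u_k denote P(reach 5 before 0 | start at k). Boundary: u_0 = 0, u_5 = 1. Recurrence: u_k = 1/3·u_{k+1} + 2/3·u_{k-1} for 1 ≤ k ≤ 4. Try u_k = A + B·r^k with r = q/p = (2/3)/(1/3) = 2. Substitution satisfies the recurrence; boundary conditions give:
  u_k = (1 − r^k) / (1 − r^N) = (1 − (2)^1) / (1 − (2)^5) = 1/31.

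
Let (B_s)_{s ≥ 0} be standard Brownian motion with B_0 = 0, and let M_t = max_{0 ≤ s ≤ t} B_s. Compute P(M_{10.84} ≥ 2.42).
P(M_{10.84} ≥ 2.42) = 2·P(B_{10.84} ≥ 2.42) = 2(1 − Φ(2.42/√10.84)) ≈ 0.4623

By the reflection principle for Brownian motion, P(M_t ≥ a) = 2 · P(B_t ≥ a) for a ≥ 0. Since B_t ~ N(0, t), P(B_t ≥ 2.42) = 1 − Φ(2.42/√t) = 1 − Φ(2.42/√10.84) = 1 − Φ(0.7350). So
  P(M_{10.84} ≥ 2.42) = 2(1 − Φ(0.7350)) ≈ 0.4623.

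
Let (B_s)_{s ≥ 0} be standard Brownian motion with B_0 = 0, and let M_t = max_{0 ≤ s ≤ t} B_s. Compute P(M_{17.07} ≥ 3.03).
P(M_{17.07} ≥ 3.03) = 2·P(B_{17.07} ≥ 3.03) = 2(1 − Φ(3.03/√17.07)) ≈ 0.4633

By the reflection principle for Brownian motion, P(M_t ≥ a) = 2 · P(B_t ≥ a) for a ≥ 0. Since B_t ~ N(0, t), P(B_t ≥ 3.03) = 1 − Φ(3.03/√t) = 1 − Φ(3.03/√17.07) = 1 − Φ(0.7334). So
  P(M_{17.07} ≥ 3.03) = 2(1 − Φ(0.7334)) ≈ 0.4633.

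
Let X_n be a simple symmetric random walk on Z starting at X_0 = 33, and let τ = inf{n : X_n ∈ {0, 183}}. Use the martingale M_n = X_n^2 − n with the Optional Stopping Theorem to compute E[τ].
E[τ] = 4950

M_n = X_n^2 − n is a martingale (since E[X_{n+1}^2 | F_n] = X_n^2 + 1). By OST (τ has finite mean in a bounded region), E[M_τ] = E[M_0] = X_0^2 − 0 = 33^2 = 1089. Also E[M_τ] = E[X_τ^2] − E[τ]. The walk exits at 0 or 183, with P(hit 183 first) = 33/183, so E[X_τ^2] = 183^2 · 33/183 + 0 = 6039. Thus E[τ] = E[X_τ^2] − E[M_τ] = 6039 − 1089 = 4950 = 33(183 − 33) = 4950.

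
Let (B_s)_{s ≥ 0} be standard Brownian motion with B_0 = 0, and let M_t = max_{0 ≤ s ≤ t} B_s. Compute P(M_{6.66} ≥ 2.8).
P(M_{6.66} ≥ 2.8) = 2·P(B_{6.66} ≥ 2.8) = 2(1 − Φ(2.8/√6.66)) ≈ 0.2779

By the reflection principle for Brownian motion, P(M_t ≥ a) = 2 · P(B_t ≥ a) for a ≥ 0. Since B_t ~ N(0, t), P(B_t ≥ 2.8) = 1 − Φ(2.8/√t) = 1 − Φ(2.8/√6.66) = 1 − Φ(1.0850). So
  P(M_{6.66} ≥ 2.8) = 2(1 − Φ(1.0850)) ≈ 0.2779.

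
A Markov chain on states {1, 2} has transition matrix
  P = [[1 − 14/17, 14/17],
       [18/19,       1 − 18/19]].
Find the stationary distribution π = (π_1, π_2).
π_1 = 153/286, π_2 = 133/286

Solve πP = π with π_1 + π_2 = 1. From πP = π: π_1 · (1 − 14/17) + π_2 · 18/19 = π_1 ⇒ π_2 · 18/19 = π_1 · 14/17 ⇒ π_2/π_1 = (14/17)/(18/19) = 133/153. Together with π_1 + π_2 = 1:
  π_1 = (18/19)/(14/17 + 18/19) = (18/19)/(572/323) = 153/286,
  π_2 = (14/17)/(14/17 + 18/19) = (14/17)/(572/323) = 133/286.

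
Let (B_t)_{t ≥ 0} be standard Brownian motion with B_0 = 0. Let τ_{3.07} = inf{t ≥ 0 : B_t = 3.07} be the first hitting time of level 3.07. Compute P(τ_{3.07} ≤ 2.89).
P(τ_{3.07} ≤ 2.89) = 2(1 − Φ(3.07/√2.89)) = 2(1 − Φ(1.8059)) ≈ 0.0709

By the reflection principle for standard BM, P(τ_b ≤ t) = 2 · P(B_t ≥ b). Since B_t ~ N(0, t), P(B_t ≥ 3.07) = 1 − Φ(3.07/√t) = 1 − Φ(3.07/√2.89) = 1 − Φ(1.8059) ≈ 0.03547. Doubling: P(τ_{3.07} ≤ 2.89) ≈ 2 · 0.03547 = 0.07094 ≈ 0.0709.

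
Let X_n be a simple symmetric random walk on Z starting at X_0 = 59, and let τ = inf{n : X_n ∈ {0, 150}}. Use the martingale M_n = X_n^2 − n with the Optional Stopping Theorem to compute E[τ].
E[τ] = 5369

M_n = X_n^2 − n is a martingale (since E[X_{n+1}^2 | F_n] = X_n^2 + 1). By OST (τ has finite mean in a bounded region), E[M_τ] = E[M_0] = X_0^2 − 0 = 59^2 = 3481. Also E[M_τ] = E[X_τ^2] − E[τ]. The walk exits at 0 or 150, with P(hit 150 first) = 59/150, so E[X_τ^2] = 150^2 · 59/150 + 0 = 8850. Thus E[τ] = E[X_τ^2] − E[M_τ] = 8850 − 3481 = 5369 = 59(150 − 59) = 5369.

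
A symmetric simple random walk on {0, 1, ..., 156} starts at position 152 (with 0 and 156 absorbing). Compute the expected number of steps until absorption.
E[τ | X_0 = 152] = 608

Let v_k = E[τ | X_0 = k]. Boundary: v_0 = v_156 = 0. Recurrence: v_k = 1 + (v_{k-1} + v_{k+1})/2 for 1 ≤ k ≤ 155. The particular solution to v_k − (v_{k-1} + v_{k+1})/2 = 1 is v_k = −k^2. Adding homogeneous solution A + B k and matching boundaries gives v_k = k (156 − k). Substituting k = 152: v_152 = 152 · 4 = 608.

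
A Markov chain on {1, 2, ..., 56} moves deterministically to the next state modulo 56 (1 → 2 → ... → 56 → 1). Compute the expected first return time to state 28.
E[T_28 | X_0 = 28] = 56

The chain cycles deterministically, so starting at state 28 it returns in exactly 56 steps. Equivalently, the stationary distribution is uniform π_j = 1/56 for every state j, so by Kac's formula E[T_28] = 1/π_28 = 56.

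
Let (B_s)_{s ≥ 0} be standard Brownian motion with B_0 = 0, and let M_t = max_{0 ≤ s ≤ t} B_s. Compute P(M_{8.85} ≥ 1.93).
P(M_{8.85} ≥ 1.93) = 2·P(B_{8.85} ≥ 1.93) = 2(1 − Φ(1.93/√8.85)) ≈ 0.5165

By the reflection principle for Brownian motion, P(M_t ≥ a) = 2 · P(B_t ≥ a) for a ≥ 0. Since B_t ~ N(0, t), P(B_t ≥ 1.93) = 1 − Φ(1.93/√t) = 1 − Φ(1.93/√8.85) = 1 − Φ(0.6488). So
  P(M_{8.85} ≥ 1.93) = 2(1 − Φ(0.6488)) ≈ 0.5165.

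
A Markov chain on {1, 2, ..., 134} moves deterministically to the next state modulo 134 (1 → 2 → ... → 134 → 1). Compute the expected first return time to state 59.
E[T_59 | X_0 = 59] = 134

The chain cycles deterministically, so starting at state 59 it returns in exactly 134 steps. Equivalently, the stationary distribution is uniform π_j = 1/134 for every state j, so by Kac's formula E[T_59] = 1/π_59 = 134.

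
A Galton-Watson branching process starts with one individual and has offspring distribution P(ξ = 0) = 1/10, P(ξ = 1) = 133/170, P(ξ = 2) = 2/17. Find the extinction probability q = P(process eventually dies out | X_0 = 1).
q = 17/20

The pgf is f(s) = 1/10 + 133/170·s + 2/17·s². The extinction probability q is the smallest fixed point of f in [0, 1]. Setting s = f(s):
  2/17·s² + (133/170 − 1)·s + 1/10 = 0
  2/17·s² − (1/10 + 2/17)·s + 1/10 = 0
which factors as (s − 1)·(2/17·s − 1/10) = 0, giving roots s = 1 and s = (1/10)/(2/17) = 17/20.
Mean offspring μ = 133/170 + 2·2/17 = 173/170 > 1 (supercritical), so q < 1. The extinction probability is the smaller root: q = (1/10)/(2/17) = 17/20.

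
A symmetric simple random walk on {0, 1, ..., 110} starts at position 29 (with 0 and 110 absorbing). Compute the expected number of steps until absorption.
E[τ | X_0 = 29] = 2349

Let v_k = E[τ | X_0 = k]. Boundary: v_0 = v_110 = 0. Recurrence: v_k = 1 + (v_{k-1} + v_{k+1})/2 for 1 ≤ k ≤ 109. The particular solution to v_k − (v_{k-1} + v_{k+1})/2 = 1 is v_k = −k^2. Adding homogeneous solution A + B k and matching boundaries gives v_k = k (110 − k). Substituting k = 29: v_29 = 29 · 81 = 2349.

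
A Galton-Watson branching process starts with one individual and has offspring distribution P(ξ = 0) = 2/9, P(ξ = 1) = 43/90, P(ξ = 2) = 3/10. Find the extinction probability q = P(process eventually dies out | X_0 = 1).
q = 20/27

The pgf is f(s) = 2/9 + 43/90·s + 3/10·s². The extinction probability q is the smallest fixed point of f in [0, 1]. Setting s = f(s):
  3/10·s² + (43/90 − 1)·s + 2/9 = 0
  3/10·s² − (2/9 + 3/10)·s + 2/9 = 0
which factors as (s − 1)·(3/10·s − 2/9) = 0, giving roots s = 1 and s = (2/9)/(3/10) = 20/27.
Mean offspring μ = 43/90 + 2·3/10 = 97/90 > 1 (supercritical), so q < 1. The extinction probability is the smaller root: q = (2/9)/(3/10) = 20/27.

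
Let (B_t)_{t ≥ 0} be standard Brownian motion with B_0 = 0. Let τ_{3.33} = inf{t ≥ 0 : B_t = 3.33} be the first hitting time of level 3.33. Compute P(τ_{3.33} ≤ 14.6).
P(τ_{3.33} ≤ 14.6) = 2(1 − Φ(3.33/√14.6)) = 2(1 − Φ(0.8715)) ≈ 0.3835

By the reflection principle for standard BM, P(τ_b ≤ t) = 2 · P(B_t ≥ b). Since B_t ~ N(0, t), P(B_t ≥ 3.33) = 1 − Φ(3.33/√t) = 1 − Φ(3.33/√14.6) = 1 − Φ(0.8715) ≈ 0.19174. Doubling: P(τ_{3.33} ≤ 14.6) ≈ 2 · 0.19174 = 0.38348 ≈ 0.3835.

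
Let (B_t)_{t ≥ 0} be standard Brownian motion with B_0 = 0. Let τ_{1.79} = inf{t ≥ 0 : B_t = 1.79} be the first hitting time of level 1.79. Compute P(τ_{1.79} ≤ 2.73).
P(τ_{1.79} ≤ 2.73) = 2(1 − Φ(1.79/√2.73)) = 2(1 − Φ(1.0834)) ≈ 0.2786

By the reflection principle for standard BM, P(τ_b ≤ t) = 2 · P(B_t ≥ b). Since B_t ~ N(0, t), P(B_t ≥ 1.79) = 1 − Φ(1.79/√t) = 1 − Φ(1.79/√2.73) = 1 − Φ(1.0834) ≈ 0.13932. Doubling: P(τ_{1.79} ≤ 2.73) ≈ 2 · 0.13932 = 0.27864 ≈ 0.2786.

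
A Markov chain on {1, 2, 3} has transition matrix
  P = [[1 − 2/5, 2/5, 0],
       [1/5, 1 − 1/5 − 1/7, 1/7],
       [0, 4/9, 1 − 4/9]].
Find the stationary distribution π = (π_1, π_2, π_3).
π = (14/51, 28/51, 3/17)

This is a birth-death chain on three states, which satisfies detailed balance: π_1 · P_{12} = π_2 · P_{21} and π_2 · P_{23} = π_3 · P_{32}.
From π_1 · 2/5 = π_2 · 1/5: π_2/π_1 = (2/5)/(1/5) = 2.
From π_2 · 1/7 = π_3 · 4/9: π_3/π_2 = (1/7)/(4/9) = 9/28.
Take π_1 proportional to 1; then unnormalized π = (1, 2, 9/14). Normalize by dividing by the sum 51/14:
  π = (14/51, 28/51, 3/17).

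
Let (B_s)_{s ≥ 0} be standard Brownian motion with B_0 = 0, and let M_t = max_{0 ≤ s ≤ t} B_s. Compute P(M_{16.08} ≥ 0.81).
P(M_{16.08} ≥ 0.81) = 2·P(B_{16.08} ≥ 0.81) = 2(1 − Φ(0.81/√16.08)) ≈ 0.8399

By the reflection principle for Brownian motion, P(M_t ≥ a) = 2 · P(B_t ≥ a) for a ≥ 0. Since B_t ~ N(0, t), P(B_t ≥ 0.81) = 1 − Φ(0.81/√t) = 1 − Φ(0.81/√16.08) = 1 − Φ(0.2020). So
  P(M_{16.08} ≥ 0.81) = 2(1 − Φ(0.2020)) ≈ 0.8399.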